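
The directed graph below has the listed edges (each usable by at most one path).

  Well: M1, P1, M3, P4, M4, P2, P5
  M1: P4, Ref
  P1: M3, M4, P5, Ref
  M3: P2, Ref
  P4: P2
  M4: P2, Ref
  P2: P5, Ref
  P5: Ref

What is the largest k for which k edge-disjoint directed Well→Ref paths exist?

6

Assign every edge capacity 1; by Menger, the answer equals the max flow.
Path Well→M1→Ref (+1); total 1.
Path Well→P1→Ref (+1); total 2.
Path Well→M3→Ref (+1); total 3.
Path Well→M4→Ref (+1); total 4.
Path Well→P2→Ref (+1); total 5.
Path Well→P5→Ref (+1); total 6.
No residual Well→Ref path; max flow = 6.
Certifying cut of size 6: {P2→Ref, P5→Ref, Well→M1, Well→M3, Well→M4, Well→P1}.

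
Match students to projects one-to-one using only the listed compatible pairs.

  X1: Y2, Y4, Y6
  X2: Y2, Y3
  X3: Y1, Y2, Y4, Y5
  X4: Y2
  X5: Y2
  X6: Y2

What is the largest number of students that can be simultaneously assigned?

4

Unit-capacity flow: source→left, listed edges, right→sink; max matching = max flow.
Augmenting path X1→Y2 (+1); matched 1.
Augmenting path X2→Y3 (+1); matched 2.
Augmenting path X3→Y1 (+1); matched 3.
Augmenting path X4→Y2→X1→Y4 (+1); matched 4.
No augmenting path remains; maximum matching = 4.
König certificate: {X1, X2, X3, Y2} is a vertex cover of size 4 (every listed pair touches it), so no matching can be larger.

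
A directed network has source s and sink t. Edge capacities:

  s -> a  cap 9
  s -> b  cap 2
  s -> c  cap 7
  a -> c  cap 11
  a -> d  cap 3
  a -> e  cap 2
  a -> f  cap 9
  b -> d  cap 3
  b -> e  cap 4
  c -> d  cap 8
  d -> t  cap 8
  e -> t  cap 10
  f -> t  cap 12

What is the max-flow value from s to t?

Augment s→a→d→t: bottleneck 3, flow now 3.
Augment s→a→e→t: bottleneck 2, flow now 5.
Augment s→a→f→t: bottleneck 4, flow now 9.
Augment s→b→d→t: bottleneck 2, flow now 11.
Augment s→c→d→t: bottleneck 3, flow now 14.
Augment s→c→d→a→f→t: bottleneck 3, flow now 17. (uses reverse residual edge)
Augment s→c→d→b→e→t: bottleneck 1, flow now 18. (uses reverse residual edge)
No augmenting path remains; maximum flow = 18.
In the residual graph, reachable from s: {s}.
Min-cut edges: s→a (9), s→b (2), s→c (7); capacity 9 + 2 + 7 = 18.
This cut is saturated, so no flow can exceed 18.

18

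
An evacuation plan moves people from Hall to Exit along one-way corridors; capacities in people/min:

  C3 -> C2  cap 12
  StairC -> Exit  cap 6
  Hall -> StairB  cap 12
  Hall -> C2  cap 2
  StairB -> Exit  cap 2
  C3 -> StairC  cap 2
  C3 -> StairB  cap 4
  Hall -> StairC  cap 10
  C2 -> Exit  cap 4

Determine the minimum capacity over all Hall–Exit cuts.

10

Augment Hall→StairB→Exit: bottleneck 2, flow now 2.
Augment Hall→C2→Exit: bottleneck 2, flow now 4.
Augment Hall→StairC→Exit: bottleneck 6, flow now 10.
No augmenting path remains; maximum flow = 10.
By max-flow min-cut, the minimum cut capacity equals the max flow.
In the residual graph, reachable from Hall: {Hall, StairB, StairC}.
Min-cut edges: Hall→C2 (2), StairB→Exit (2), StairC→Exit (6); capacity 2 + 2 + 6 = 10.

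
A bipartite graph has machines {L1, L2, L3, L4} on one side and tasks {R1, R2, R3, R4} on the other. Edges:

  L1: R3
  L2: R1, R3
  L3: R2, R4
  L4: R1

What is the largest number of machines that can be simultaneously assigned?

3

Unit-capacity flow: source→left, listed edges, right→sink; max matching = max flow.
Augmenting path L1→R3 (+1); matched 1.
Augmenting path L2→R1 (+1); matched 2.
Augmenting path L3→R2 (+1); matched 3.
No augmenting path remains; maximum matching = 3.
König certificate: {L3, R1, R3} is a vertex cover of size 3 (every listed pair touches it), so no matching can be larger.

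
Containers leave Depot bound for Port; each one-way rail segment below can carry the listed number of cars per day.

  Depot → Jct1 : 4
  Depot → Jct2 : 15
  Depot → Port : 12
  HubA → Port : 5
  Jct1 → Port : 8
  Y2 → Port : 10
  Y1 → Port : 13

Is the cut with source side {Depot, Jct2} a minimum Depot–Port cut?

Yes — it is a minimum cut (capacity 16).

Given cut capacity: 4 + 12 = 16.
Augment Depot→Port: bottleneck 12, flow now 12.
Augment Depot→Jct1→Port: bottleneck 4, flow now 16.
No augmenting path remains; maximum flow = 16.
Cut capacity 16 equals the max flow, so it is a minimum cut.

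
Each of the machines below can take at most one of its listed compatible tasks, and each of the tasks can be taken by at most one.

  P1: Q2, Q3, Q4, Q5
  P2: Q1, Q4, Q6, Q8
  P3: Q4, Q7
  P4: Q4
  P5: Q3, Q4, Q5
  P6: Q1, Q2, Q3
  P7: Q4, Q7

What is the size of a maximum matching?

6

Unit-capacity flow: source→left, listed edges, right→sink; max matching = max flow.
Augmenting path P1→Q2 (+1); matched 1.
Augmenting path P2→Q1 (+1); matched 2.
Augmenting path P3→Q4 (+1); matched 3.
Augmenting path P5→Q3 (+1); matched 4.
Augmenting path P7→Q7 (+1); matched 5.
Augmenting path P6→Q1→P2→Q6 (+1); matched 6.
No augmenting path remains; maximum matching = 6.
König certificate: {P1, P2, P5, P6, Q4, Q7} is a vertex cover of size 6 (every listed pair touches it), so no matching can be larger.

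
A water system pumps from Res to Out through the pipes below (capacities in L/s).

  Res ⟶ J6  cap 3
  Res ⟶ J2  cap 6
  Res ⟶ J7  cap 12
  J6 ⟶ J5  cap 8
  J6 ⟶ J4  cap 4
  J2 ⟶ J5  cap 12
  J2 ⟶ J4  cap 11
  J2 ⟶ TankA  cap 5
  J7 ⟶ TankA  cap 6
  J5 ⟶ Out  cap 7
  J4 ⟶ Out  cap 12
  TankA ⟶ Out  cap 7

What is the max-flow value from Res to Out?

15

Augment Res→J6→J5→Out: bottleneck 3, flow now 3.
Augment Res→J2→J5→Out: bottleneck 4, flow now 7.
Augment Res→J2→J4→Out: bottleneck 2, flow now 9.
Augment Res→J7→TankA→Out: bottleneck 6, flow now 15.
No augmenting path remains; maximum flow = 15.
In the residual graph, reachable from Res: {Res, J7}.
Min-cut edges: Res→J6 (3), Res→J2 (6), J7→TankA (6); capacity 3 + 6 + 6 = 15.
This cut is saturated, so no flow can exceed 15.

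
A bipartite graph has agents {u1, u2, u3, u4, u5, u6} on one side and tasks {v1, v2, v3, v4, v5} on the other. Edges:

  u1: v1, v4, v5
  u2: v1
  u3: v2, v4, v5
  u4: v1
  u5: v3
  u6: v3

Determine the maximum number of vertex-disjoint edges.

4

Unit-capacity flow: source→left, listed edges, right→sink; max matching = max flow.
Augmenting path u1→v1 (+1); matched 1.
Augmenting path u3→v2 (+1); matched 2.
Augmenting path u5→v3 (+1); matched 3.
Augmenting path u2→v1→u1→v4 (+1); matched 4.
No augmenting path remains; maximum matching = 4.
König certificate: {u1, u3, v1, v3} is a vertex cover of size 4 (every listed pair touches it), so no matching can be larger.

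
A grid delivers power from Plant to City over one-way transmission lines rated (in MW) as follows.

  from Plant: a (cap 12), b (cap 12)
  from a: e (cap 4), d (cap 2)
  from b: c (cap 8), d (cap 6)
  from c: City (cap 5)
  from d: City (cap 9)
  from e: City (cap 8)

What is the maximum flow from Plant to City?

17

Augment Plant→a→d→City: bottleneck 2, flow now 2.
Augment Plant→a→e→City: bottleneck 4, flow now 6.
Augment Plant→b→c→City: bottleneck 5, flow now 11.
Augment Plant→b→d→City: bottleneck 6, flow now 17.
No augmenting path remains; maximum flow = 17.
In the residual graph, reachable from Plant: {Plant, a, b, c}.
Min-cut edges: a→d (2), a→e (4), b→d (6), c→City (5); capacity 2 + 4 + 6 + 5 = 17.
This cut is saturated, so no flow can exceed 17.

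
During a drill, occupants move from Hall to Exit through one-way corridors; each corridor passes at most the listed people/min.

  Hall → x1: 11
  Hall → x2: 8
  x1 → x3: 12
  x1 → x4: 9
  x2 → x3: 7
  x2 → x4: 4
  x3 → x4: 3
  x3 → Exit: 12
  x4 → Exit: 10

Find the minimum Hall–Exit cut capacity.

19

Augment Hall→x1→x3→Exit: bottleneck 11, flow now 11.
Augment Hall→x2→x3→Exit: bottleneck 1, flow now 12.
Augment Hall→x2→x4→Exit: bottleneck 4, flow now 16.
Augment Hall→x2→x3→x4→Exit: bottleneck 3, flow now 19.
No augmenting path remains; maximum flow = 19.
By max-flow min-cut, the minimum cut capacity equals the max flow.
In the residual graph, reachable from Hall: {Hall}.
Min-cut edges: Hall→x1 (11), Hall→x2 (8); capacity 11 + 8 = 19.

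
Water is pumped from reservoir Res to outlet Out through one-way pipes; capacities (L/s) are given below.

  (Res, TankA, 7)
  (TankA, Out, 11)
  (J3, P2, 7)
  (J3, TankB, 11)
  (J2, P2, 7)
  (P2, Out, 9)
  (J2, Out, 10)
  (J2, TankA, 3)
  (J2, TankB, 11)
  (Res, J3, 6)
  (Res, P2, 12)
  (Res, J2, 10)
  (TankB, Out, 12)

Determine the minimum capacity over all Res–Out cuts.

Augment Res→TankA→Out: bottleneck 7, flow now 7.
Augment Res→J2→Out: bottleneck 10, flow now 17.
Augment Res→P2→Out: bottleneck 9, flow now 26.
Augment Res→J3→TankB→Out: bottleneck 6, flow now 32.
No augmenting path remains; maximum flow = 32.
By max-flow min-cut, the minimum cut capacity equals the max flow.
In the residual graph, reachable from Res: {Res, P2}.
Min-cut edges: Res→TankA (7), Res→J3 (6), Res→J2 (10), P2→Out (9); capacity 7 + 6 + 10 + 9 = 32.

32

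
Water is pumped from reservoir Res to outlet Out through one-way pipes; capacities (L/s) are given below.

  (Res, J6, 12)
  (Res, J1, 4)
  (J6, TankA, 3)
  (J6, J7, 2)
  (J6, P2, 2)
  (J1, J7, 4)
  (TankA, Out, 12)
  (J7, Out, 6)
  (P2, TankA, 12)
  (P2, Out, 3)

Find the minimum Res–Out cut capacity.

11

Augment Res→J6→TankA→Out: bottleneck 3, flow now 3.
Augment Res→J6→J7→Out: bottleneck 2, flow now 5.
Augment Res→J6→P2→Out: bottleneck 2, flow now 7.
Augment Res→J1→J7→Out: bottleneck 4, flow now 11.
No augmenting path remains; maximum flow = 11.
By max-flow min-cut, the minimum cut capacity equals the max flow.
In the residual graph, reachable from Res: {Res, J6}.
Min-cut edges: Res→J1 (4), J6→TankA (3), J6→J7 (2), J6→P2 (2); capacity 4 + 3 + 2 + 2 = 11.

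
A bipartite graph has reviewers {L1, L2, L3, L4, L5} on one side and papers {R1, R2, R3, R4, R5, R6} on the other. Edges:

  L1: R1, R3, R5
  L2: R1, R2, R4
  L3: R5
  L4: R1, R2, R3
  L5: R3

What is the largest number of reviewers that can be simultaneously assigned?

Unit-capacity flow: source→left, listed edges, right→sink; max matching = max flow.
Augmenting path L1→R1 (+1); matched 1.
Augmenting path L2→R2 (+1); matched 2.
Augmenting path L3→R5 (+1); matched 3.
Augmenting path L4→R3 (+1); matched 4.
Augmenting path L5→R3→L4→R2→L2→R4 (+1); matched 5.
No augmenting path remains; maximum matching = 5.
König certificate: {L1, L2, L3, L4, L5} is a vertex cover of size 5 (every listed pair touches it), so no matching can be larger.

5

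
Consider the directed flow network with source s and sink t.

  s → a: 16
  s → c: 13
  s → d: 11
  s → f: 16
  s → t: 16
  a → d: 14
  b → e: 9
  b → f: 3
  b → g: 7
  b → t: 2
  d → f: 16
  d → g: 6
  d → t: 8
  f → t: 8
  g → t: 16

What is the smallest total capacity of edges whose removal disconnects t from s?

Augment s→t: bottleneck 16, flow now 16.
Augment s→d→t: bottleneck 8, flow now 24.
Augment s→f→t: bottleneck 8, flow now 32.
Augment s→d→g→t: bottleneck 3, flow now 35.
Augment s→a→d→g→t: bottleneck 3, flow now 38.
No augmenting path remains; maximum flow = 38.
By max-flow min-cut, the minimum cut capacity equals the max flow.
In the residual graph, reachable from s: {s, a, c, d, f}.
Min-cut edges: s→t (16), d→g (6), d→t (8), f→t (8); capacity 16 + 6 + 8 + 8 = 38.

38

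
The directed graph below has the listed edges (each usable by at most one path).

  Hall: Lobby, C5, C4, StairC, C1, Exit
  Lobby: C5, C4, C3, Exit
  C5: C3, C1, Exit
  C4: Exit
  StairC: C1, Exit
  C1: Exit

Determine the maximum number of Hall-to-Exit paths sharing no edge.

6

Assign every edge capacity 1; by Menger, the answer equals the max flow.
Path Hall→Exit (+1); total 1.
Path Hall→Lobby→Exit (+1); total 2.
Path Hall→C5→Exit (+1); total 3.
Path Hall→C4→Exit (+1); total 4.
Path Hall→StairC→Exit (+1); total 5.
Path Hall→C1→Exit (+1); total 6.
No residual Hall→Exit path; max flow = 6.
Certifying cut of size 6: {Hall→C1, Hall→C4, Hall→C5, Hall→Exit, Hall→Lobby, Hall→StairC}.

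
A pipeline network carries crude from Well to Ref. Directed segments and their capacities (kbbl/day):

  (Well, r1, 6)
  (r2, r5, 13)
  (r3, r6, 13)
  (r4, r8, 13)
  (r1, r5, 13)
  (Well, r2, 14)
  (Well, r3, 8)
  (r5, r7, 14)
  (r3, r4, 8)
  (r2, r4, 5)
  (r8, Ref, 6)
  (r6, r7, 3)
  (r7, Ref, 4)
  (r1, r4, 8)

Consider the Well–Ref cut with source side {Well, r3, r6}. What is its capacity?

Edges leaving {Well, r3, r6}: Well→r1 (6), Well→r2 (14), r3→r4 (8), r6→r7 (3).
Cut capacity = 6 + 14 + 8 + 3 = 31.

31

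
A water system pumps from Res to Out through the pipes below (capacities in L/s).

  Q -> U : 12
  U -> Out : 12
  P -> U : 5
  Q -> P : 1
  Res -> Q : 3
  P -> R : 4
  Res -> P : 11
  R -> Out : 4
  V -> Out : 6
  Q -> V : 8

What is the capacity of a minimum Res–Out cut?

12

Augment Res→P→R→Out: bottleneck 4, flow now 4.
Augment Res→P→U→Out: bottleneck 5, flow now 9.
Augment Res→Q→U→Out: bottleneck 3, flow now 12.
No augmenting path remains; maximum flow = 12.
By max-flow min-cut, the minimum cut capacity equals the max flow.
In the residual graph, reachable from Res: {Res, P}.
Min-cut edges: Res→Q (3), P→R (4), P→U (5); capacity 3 + 4 + 5 = 12.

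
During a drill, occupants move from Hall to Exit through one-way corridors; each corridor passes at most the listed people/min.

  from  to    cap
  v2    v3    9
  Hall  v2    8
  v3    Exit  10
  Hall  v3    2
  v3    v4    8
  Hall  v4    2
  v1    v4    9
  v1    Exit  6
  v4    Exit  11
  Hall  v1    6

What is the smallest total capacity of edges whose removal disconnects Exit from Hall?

18

Augment Hall→v1→Exit: bottleneck 6, flow now 6.
Augment Hall→v3→Exit: bottleneck 2, flow now 8.
Augment Hall→v4→Exit: bottleneck 2, flow now 10.
Augment Hall→v2→v3→Exit: bottleneck 8, flow now 18.
No augmenting path remains; maximum flow = 18.
By max-flow min-cut, the minimum cut capacity equals the max flow.
In the residual graph, reachable from Hall: {Hall}.
Min-cut edges: Hall→v1 (6), Hall→v2 (8), Hall→v3 (2), Hall→v4 (2); capacity 6 + 8 + 2 + 2 = 18.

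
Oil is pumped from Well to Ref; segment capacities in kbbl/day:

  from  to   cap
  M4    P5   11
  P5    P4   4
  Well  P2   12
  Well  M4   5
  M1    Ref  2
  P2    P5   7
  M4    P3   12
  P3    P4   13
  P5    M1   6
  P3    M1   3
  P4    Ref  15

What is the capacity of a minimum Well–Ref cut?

Augment Well→M4→P3→M1→Ref: bottleneck 2, flow now 2.
Augment Well→M4→P3→P4→Ref: bottleneck 3, flow now 5.
Augment Well→P2→P5→P4→Ref: bottleneck 4, flow now 9.
Augment Well→P2→P5→M1→P3→P4→Ref: bottleneck 2, flow now 11. (uses reverse residual edge)
No augmenting path remains; maximum flow = 11.
By max-flow min-cut, the minimum cut capacity equals the max flow.
In the residual graph, reachable from Well: {Well, P2, P5, M1}.
Min-cut edges: Well→M4 (5), P5→P4 (4), M1→Ref (2); capacity 5 + 4 + 2 = 11.

11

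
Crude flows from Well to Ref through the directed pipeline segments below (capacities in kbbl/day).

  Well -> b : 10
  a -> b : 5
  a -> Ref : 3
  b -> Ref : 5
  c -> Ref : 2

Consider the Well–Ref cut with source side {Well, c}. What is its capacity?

Edges leaving {Well, c}: Well→b (10), c→Ref (2).
Cut capacity = 10 + 2 = 12.

12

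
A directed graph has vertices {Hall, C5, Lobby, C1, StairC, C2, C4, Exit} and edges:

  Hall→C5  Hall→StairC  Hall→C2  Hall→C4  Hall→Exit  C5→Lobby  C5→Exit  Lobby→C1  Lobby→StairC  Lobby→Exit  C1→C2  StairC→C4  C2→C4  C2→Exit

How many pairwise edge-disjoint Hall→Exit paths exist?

3

Assign every edge capacity 1; by Menger, the answer equals the max flow.
Path Hall→Exit (+1); total 1.
Path Hall→C5→Exit (+1); total 2.
Path Hall→C2→Exit (+1); total 3.
No residual Hall→Exit path; max flow = 3.
Certifying cut of size 3: {Hall→C2, Hall→C5, Hall→Exit}.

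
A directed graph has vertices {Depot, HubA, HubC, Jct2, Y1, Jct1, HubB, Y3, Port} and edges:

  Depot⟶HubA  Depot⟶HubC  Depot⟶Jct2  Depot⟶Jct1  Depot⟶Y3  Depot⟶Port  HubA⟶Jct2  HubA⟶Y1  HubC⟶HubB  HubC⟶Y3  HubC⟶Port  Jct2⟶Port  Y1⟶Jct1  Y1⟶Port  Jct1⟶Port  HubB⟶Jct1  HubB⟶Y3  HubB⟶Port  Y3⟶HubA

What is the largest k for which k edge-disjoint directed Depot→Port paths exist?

Assign every edge capacity 1; by Menger, the answer equals the max flow.
Path Depot→Port (+1); total 1.
Path Depot→HubC→Port (+1); total 2.
Path Depot→Jct2→Port (+1); total 3.
Path Depot→Jct1→Port (+1); total 4.
Path Depot→HubA→Y1→Port (+1); total 5.
No residual Depot→Port path; max flow = 5.
Certifying cut of size 5: {Depot→HubC, Depot→Jct1, Depot→Port, HubA→Y1, Jct2→Port}.

5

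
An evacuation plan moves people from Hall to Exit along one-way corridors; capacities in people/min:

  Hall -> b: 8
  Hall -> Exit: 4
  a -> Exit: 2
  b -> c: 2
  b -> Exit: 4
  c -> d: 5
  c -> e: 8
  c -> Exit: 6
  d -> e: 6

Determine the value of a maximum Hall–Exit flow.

10

Augment Hall→Exit: bottleneck 4, flow now 4.
Augment Hall→b→Exit: bottleneck 4, flow now 8.
Augment Hall→b→c→Exit: bottleneck 2, flow now 10.
No augmenting path remains; maximum flow = 10.
In the residual graph, reachable from Hall: {Hall, b}.
Min-cut edges: Hall→Exit (4), b→c (2), b→Exit (4); capacity 4 + 2 + 4 = 10.
This cut is saturated, so no flow can exceed 10.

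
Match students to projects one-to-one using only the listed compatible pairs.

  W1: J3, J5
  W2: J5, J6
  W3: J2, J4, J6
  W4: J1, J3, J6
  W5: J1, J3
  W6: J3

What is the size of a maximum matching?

Unit-capacity flow: source→left, listed edges, right→sink; max matching = max flow.
Augmenting path W1→J3 (+1); matched 1.
Augmenting path W2→J5 (+1); matched 2.
Augmenting path W3→J2 (+1); matched 3.
Augmenting path W4→J1 (+1); matched 4.
Augmenting path W5→J1→W4→J6 (+1); matched 5.
No augmenting path remains; maximum matching = 5.
König certificate: {W3, J1, J3, J5, J6} is a vertex cover of size 5 (every listed pair touches it), so no matching can be larger.

5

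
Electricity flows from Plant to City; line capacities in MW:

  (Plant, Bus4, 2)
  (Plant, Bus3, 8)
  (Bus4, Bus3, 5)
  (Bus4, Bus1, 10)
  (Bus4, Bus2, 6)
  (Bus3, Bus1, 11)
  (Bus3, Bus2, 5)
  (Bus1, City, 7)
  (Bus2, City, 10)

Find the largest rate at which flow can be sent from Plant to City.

Augment Plant→Bus4→Bus1→City: bottleneck 2, flow now 2.
Augment Plant→Bus3→Bus1→City: bottleneck 5, flow now 7.
Augment Plant→Bus3→Bus2→City: bottleneck 3, flow now 10.
No augmenting path remains; maximum flow = 10.
In the residual graph, reachable from Plant: {Plant}.
Min-cut edges: Plant→Bus4 (2), Plant→Bus3 (8); capacity 2 + 8 = 10.
This cut is saturated, so no flow can exceed 10.

10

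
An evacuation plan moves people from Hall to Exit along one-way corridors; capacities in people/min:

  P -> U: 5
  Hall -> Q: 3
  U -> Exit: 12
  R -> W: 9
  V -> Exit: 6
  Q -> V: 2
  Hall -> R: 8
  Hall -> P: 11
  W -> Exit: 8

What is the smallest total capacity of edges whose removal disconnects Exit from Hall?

15

Augment Hall→P→U→Exit: bottleneck 5, flow now 5.
Augment Hall→Q→V→Exit: bottleneck 2, flow now 7.
Augment Hall→R→W→Exit: bottleneck 8, flow now 15.
No augmenting path remains; maximum flow = 15.
By max-flow min-cut, the minimum cut capacity equals the max flow.
In the residual graph, reachable from Hall: {Hall, P, Q}.
Min-cut edges: Hall→R (8), P→U (5), Q→V (2); capacity 8 + 5 + 2 = 15.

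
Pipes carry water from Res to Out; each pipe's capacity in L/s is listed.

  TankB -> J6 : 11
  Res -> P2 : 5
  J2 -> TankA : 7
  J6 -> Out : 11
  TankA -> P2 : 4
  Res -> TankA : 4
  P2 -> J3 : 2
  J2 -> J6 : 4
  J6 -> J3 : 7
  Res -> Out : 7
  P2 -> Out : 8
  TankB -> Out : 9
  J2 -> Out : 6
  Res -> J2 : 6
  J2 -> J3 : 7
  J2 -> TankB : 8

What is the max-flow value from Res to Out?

21

Augment Res→Out: bottleneck 7, flow now 7.
Augment Res→J2→Out: bottleneck 6, flow now 13.
Augment Res→P2→Out: bottleneck 5, flow now 18.
Augment Res→TankA→P2→Out: bottleneck 3, flow now 21.
No augmenting path remains; maximum flow = 21.
In the residual graph, reachable from Res: {Res, TankA, P2, J3}.
Min-cut edges: Res→J2 (6), Res→Out (7), P2→Out (8); capacity 6 + 7 + 8 = 21.
This cut is saturated, so no flow can exceed 21.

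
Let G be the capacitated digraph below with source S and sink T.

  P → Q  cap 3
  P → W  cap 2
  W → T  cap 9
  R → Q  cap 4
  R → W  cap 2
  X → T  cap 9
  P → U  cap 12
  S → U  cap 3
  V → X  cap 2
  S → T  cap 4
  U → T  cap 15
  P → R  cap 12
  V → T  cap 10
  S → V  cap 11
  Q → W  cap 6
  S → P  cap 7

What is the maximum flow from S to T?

Augment S→T: bottleneck 4, flow now 4.
Augment S→U→T: bottleneck 3, flow now 7.
Augment S→V→T: bottleneck 10, flow now 17.
Augment S→P→U→T: bottleneck 7, flow now 24.
Augment S→V→X→T: bottleneck 1, flow now 25.
No augmenting path remains; maximum flow = 25.
In the residual graph, reachable from S: {S}.
Min-cut edges: S→P (7), S→U (3), S→V (11), S→T (4); capacity 7 + 3 + 11 + 4 = 25.
This cut is saturated, so no flow can exceed 25.

25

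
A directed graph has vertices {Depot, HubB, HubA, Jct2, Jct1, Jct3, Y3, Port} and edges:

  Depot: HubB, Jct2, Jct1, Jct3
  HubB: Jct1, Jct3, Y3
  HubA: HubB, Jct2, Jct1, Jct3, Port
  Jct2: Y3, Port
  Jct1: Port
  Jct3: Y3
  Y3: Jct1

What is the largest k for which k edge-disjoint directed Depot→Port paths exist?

Assign every edge capacity 1; by Menger, the answer equals the max flow.
Path Depot→Jct2→Port (+1); total 1.
Path Depot→Jct1→Port (+1); total 2.
No residual Depot→Port path; max flow = 2.
Certifying cut of size 2: {Depot→Jct2, Jct1→Port}.

2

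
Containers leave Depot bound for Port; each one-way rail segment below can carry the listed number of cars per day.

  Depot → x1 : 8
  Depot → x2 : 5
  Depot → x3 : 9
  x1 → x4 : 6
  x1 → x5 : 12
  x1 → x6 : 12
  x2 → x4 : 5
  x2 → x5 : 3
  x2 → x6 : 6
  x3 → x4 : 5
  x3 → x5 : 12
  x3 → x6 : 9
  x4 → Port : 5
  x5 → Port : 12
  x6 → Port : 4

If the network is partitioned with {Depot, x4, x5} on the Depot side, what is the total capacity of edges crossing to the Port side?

39

Edges leaving {Depot, x4, x5}: Depot→x1 (8), Depot→x2 (5), Depot→x3 (9), x4→Port (5), x5→Port (12).
Cut capacity = 8 + 5 + 9 + 5 + 12 = 39.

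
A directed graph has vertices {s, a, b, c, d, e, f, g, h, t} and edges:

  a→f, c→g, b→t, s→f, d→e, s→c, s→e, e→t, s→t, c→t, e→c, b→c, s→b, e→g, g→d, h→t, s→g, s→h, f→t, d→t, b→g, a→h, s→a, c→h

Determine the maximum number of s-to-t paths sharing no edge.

7

Assign every edge capacity 1; by Menger, the answer equals the max flow.
Path s→t (+1); total 1.
Path s→b→t (+1); total 2.
Path s→c→t (+1); total 3.
Path s→e→t (+1); total 4.
Path s→f→t (+1); total 5.
Path s→h→t (+1); total 6.
Path s→g→d→t (+1); total 7.
No residual s→t path; max flow = 7.
Certifying cut of size 7: {f→t, h→t, s→b, s→c, s→e, s→g, s→t}.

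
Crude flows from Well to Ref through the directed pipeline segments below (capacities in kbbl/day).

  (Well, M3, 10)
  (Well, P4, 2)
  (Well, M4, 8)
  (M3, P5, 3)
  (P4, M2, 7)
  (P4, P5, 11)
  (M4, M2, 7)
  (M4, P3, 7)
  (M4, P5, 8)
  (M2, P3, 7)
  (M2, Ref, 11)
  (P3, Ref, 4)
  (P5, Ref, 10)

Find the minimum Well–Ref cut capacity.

Augment Well→M3→P5→Ref: bottleneck 3, flow now 3.
Augment Well→P4→M2→Ref: bottleneck 2, flow now 5.
Augment Well→M4→M2→Ref: bottleneck 7, flow now 12.
Augment Well→M4→P3→Ref: bottleneck 1, flow now 13.
No augmenting path remains; maximum flow = 13.
By max-flow min-cut, the minimum cut capacity equals the max flow.
In the residual graph, reachable from Well: {Well, M3}.
Min-cut edges: Well→P4 (2), Well→M4 (8), M3→P5 (3); capacity 2 + 8 + 3 = 13.

13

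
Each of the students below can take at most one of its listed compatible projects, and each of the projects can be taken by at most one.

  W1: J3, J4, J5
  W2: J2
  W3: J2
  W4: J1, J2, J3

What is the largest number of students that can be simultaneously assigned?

3

Unit-capacity flow: source→left, listed edges, right→sink; max matching = max flow.
Augmenting path W1→J3 (+1); matched 1.
Augmenting path W2→J2 (+1); matched 2.
Augmenting path W4→J1 (+1); matched 3.
No augmenting path remains; maximum matching = 3.
König certificate: {W1, W4, J2} is a vertex cover of size 3 (every listed pair touches it), so no matching can be larger.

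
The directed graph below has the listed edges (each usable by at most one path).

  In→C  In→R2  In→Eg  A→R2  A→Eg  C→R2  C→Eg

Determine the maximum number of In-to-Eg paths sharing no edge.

2

Assign every edge capacity 1; by Menger, the answer equals the max flow.
Path In→Eg (+1); total 1.
Path In→C→Eg (+1); total 2.
No residual In→Eg path; max flow = 2.
Certifying cut of size 2: {In→C, In→Eg}.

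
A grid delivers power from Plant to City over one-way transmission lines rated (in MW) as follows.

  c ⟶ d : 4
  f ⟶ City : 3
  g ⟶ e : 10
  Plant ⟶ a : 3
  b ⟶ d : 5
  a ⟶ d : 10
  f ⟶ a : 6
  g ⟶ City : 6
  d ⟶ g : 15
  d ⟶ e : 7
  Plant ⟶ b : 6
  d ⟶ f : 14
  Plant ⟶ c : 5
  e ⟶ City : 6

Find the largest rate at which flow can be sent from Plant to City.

12

Augment Plant→a→d→e→City: bottleneck 3, flow now 3.
Augment Plant→b→d→e→City: bottleneck 3, flow now 6.
Augment Plant→b→d→f→City: bottleneck 2, flow now 8.
Augment Plant→c→d→f→City: bottleneck 1, flow now 9.
Augment Plant→c→d→g→City: bottleneck 3, flow now 12.
No augmenting path remains; maximum flow = 12.
In the residual graph, reachable from Plant: {Plant, b, c}.
Min-cut edges: Plant→a (3), b→d (5), c→d (4); capacity 3 + 5 + 4 = 12.
This cut is saturated, so no flow can exceed 12.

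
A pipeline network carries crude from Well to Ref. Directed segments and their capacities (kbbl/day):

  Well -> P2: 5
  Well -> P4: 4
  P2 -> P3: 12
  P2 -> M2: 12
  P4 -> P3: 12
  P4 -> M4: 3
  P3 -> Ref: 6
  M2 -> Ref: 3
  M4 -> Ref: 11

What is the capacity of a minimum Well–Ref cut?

9

Augment Well→P2→P3→Ref: bottleneck 5, flow now 5.
Augment Well→P4→P3→Ref: bottleneck 1, flow now 6.
Augment Well→P4→M4→Ref: bottleneck 3, flow now 9.
No augmenting path remains; maximum flow = 9.
By max-flow min-cut, the minimum cut capacity equals the max flow.
In the residual graph, reachable from Well: {Well}.
Min-cut edges: Well→P2 (5), Well→P4 (4); capacity 5 + 4 = 9.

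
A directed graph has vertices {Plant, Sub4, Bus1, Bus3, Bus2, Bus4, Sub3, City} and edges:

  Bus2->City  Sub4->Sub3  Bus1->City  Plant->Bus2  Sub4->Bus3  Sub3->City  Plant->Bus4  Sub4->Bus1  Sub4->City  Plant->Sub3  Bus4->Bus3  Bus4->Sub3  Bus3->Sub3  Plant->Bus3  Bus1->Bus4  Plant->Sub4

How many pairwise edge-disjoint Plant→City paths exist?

3

Assign every edge capacity 1; by Menger, the answer equals the max flow.
Path Plant→Sub4→City (+1); total 1.
Path Plant→Bus2→City (+1); total 2.
Path Plant→Sub3→City (+1); total 3.
No residual Plant→City path; max flow = 3.
Certifying cut of size 3: {Plant→Bus2, Plant→Sub4, Sub3→City}.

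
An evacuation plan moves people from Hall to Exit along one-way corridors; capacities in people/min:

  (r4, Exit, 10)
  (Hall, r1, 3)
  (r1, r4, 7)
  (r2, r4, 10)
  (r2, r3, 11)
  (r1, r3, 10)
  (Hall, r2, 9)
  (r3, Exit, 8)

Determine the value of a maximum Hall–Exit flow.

12

Augment Hall→r1→r3→Exit: bottleneck 3, flow now 3.
Augment Hall→r2→r3→Exit: bottleneck 5, flow now 8.
Augment Hall→r2→r4→Exit: bottleneck 4, flow now 12.
No augmenting path remains; maximum flow = 12.
In the residual graph, reachable from Hall: {Hall}.
Min-cut edges: Hall→r1 (3), Hall→r2 (9); capacity 3 + 9 = 12.
This cut is saturated, so no flow can exceed 12.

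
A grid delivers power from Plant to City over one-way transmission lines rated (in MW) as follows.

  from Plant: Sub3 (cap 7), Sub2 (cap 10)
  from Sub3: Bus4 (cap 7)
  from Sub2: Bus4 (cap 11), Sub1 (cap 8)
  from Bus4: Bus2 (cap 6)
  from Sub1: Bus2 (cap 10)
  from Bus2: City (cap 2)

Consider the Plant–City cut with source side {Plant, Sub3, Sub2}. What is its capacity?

26

Edges leaving {Plant, Sub3, Sub2}: Sub3→Bus4 (7), Sub2→Bus4 (11), Sub2→Sub1 (8).
Cut capacity = 7 + 11 + 8 = 26.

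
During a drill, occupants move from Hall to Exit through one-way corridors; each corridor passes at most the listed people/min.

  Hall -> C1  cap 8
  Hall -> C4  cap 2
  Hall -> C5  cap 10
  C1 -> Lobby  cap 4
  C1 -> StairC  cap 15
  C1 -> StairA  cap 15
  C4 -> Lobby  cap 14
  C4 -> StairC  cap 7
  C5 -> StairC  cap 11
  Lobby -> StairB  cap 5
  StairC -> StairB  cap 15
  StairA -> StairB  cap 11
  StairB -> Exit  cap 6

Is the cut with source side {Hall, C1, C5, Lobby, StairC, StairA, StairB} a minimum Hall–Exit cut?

Given cut capacity: 2 + 6 = 8.
Augment Hall→C1→Lobby→StairB→Exit: bottleneck 4, flow now 4.
Augment Hall→C1→StairC→StairB→Exit: bottleneck 2, flow now 6.
No augmenting path remains; maximum flow = 6.
In the residual graph, reachable from Hall: {Hall, C1, C4, C5, Lobby, StairC, StairA, StairB}.
Min-cut edges: StairB→Exit (6); capacity 6 = 6.
Cut capacity 8 exceeds the max flow 6, so it is not minimum.

No — its capacity is 8, but the minimum cut has capacity 6.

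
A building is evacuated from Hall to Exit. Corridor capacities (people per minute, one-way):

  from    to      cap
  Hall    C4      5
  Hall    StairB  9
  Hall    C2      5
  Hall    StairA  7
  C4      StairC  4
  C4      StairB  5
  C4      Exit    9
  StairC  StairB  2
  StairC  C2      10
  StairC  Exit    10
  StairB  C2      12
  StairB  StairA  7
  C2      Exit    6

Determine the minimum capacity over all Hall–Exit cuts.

11

Augment Hall→C4→Exit: bottleneck 5, flow now 5.
Augment Hall→C2→Exit: bottleneck 5, flow now 10.
Augment Hall→StairB→C2→Exit: bottleneck 1, flow now 11.
No augmenting path remains; maximum flow = 11.
By max-flow min-cut, the minimum cut capacity equals the max flow.
In the residual graph, reachable from Hall: {Hall, StairB, C2, StairA}.
Min-cut edges: Hall→C4 (5), C2→Exit (6); capacity 5 + 6 = 11.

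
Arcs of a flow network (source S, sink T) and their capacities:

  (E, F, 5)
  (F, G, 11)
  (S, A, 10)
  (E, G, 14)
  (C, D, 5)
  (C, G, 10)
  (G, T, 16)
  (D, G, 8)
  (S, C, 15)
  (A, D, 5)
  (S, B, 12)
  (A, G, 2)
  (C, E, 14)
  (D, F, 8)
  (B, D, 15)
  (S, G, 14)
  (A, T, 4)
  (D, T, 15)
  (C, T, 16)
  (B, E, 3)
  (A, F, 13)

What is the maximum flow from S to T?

50

Augment S→A→T: bottleneck 4, flow now 4.
Augment S→C→T: bottleneck 15, flow now 19.
Augment S→G→T: bottleneck 14, flow now 33.
Augment S→A→D→T: bottleneck 5, flow now 38.
Augment S→A→G→T: bottleneck 1, flow now 39.
Augment S→B→D→T: bottleneck 10, flow now 49.
Augment S→B→D→G→T: bottleneck 1, flow now 50.
No augmenting path remains; maximum flow = 50.
In the residual graph, reachable from S: {S, A, B, D, E, F, G}.
Min-cut edges: S→C (15), A→T (4), D→T (15), G→T (16); capacity 15 + 4 + 15 + 16 = 50.
This cut is saturated, so no flow can exceed 50.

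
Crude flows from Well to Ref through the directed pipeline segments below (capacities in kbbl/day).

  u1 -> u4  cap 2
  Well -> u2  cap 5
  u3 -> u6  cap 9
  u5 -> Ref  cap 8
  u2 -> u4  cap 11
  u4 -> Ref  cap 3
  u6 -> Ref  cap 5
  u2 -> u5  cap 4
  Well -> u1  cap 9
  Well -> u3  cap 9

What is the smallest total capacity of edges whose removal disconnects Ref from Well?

12

Augment Well→u1→u4→Ref: bottleneck 2, flow now 2.
Augment Well→u2→u4→Ref: bottleneck 1, flow now 3.
Augment Well→u2→u5→Ref: bottleneck 4, flow now 7.
Augment Well→u3→u6→Ref: bottleneck 5, flow now 12.
No augmenting path remains; maximum flow = 12.
By max-flow min-cut, the minimum cut capacity equals the max flow.
In the residual graph, reachable from Well: {Well, u1, u3, u6}.
Min-cut edges: Well→u2 (5), u1→u4 (2), u6→Ref (5); capacity 5 + 2 + 5 = 12.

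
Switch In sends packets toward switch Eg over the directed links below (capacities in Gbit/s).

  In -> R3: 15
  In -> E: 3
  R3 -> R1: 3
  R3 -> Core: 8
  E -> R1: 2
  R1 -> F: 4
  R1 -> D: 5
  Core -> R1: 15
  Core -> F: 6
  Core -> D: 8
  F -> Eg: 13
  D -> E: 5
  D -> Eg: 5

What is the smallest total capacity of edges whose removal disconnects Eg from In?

Augment In→R3→R1→F→Eg: bottleneck 3, flow now 3.
Augment In→R3→Core→F→Eg: bottleneck 6, flow now 9.
Augment In→R3→Core→D→Eg: bottleneck 2, flow now 11.
Augment In→E→R1→F→Eg: bottleneck 1, flow now 12.
Augment In→E→R1→D→Eg: bottleneck 1, flow now 13.
No augmenting path remains; maximum flow = 13.
By max-flow min-cut, the minimum cut capacity equals the max flow.
In the residual graph, reachable from In: {In, R3, E}.
Min-cut edges: R3→R1 (3), R3→Core (8), E→R1 (2); capacity 3 + 8 + 2 = 13.

13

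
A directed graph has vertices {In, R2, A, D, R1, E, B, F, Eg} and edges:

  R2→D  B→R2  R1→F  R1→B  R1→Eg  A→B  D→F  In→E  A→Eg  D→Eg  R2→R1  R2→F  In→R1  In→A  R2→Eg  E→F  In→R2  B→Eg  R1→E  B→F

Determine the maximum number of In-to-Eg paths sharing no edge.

Assign every edge capacity 1; by Menger, the answer equals the max flow.
Path In→R2→Eg (+1); total 1.
Path In→A→Eg (+1); total 2.
Path In→R1→Eg (+1); total 3.
No residual In→Eg path; max flow = 3.
Certifying cut of size 3: {In→A, In→R1, In→R2}.

3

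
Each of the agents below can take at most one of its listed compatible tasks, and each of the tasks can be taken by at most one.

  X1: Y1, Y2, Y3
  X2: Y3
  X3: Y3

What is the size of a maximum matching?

Unit-capacity flow: source→left, listed edges, right→sink; max matching = max flow.
Augmenting path X1→Y1 (+1); matched 1.
Augmenting path X2→Y3 (+1); matched 2.
No augmenting path remains; maximum matching = 2.
König certificate: {X1, Y3} is a vertex cover of size 2 (every listed pair touches it), so no matching can be larger.

2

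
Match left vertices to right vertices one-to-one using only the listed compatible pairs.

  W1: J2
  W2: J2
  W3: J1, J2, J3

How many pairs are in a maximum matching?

Unit-capacity flow: source→left, listed edges, right→sink; max matching = max flow.
Augmenting path W1→J2 (+1); matched 1.
Augmenting path W3→J1 (+1); matched 2.
No augmenting path remains; maximum matching = 2.
König certificate: {W3, J2} is a vertex cover of size 2 (every listed pair touches it), so no matching can be larger.

2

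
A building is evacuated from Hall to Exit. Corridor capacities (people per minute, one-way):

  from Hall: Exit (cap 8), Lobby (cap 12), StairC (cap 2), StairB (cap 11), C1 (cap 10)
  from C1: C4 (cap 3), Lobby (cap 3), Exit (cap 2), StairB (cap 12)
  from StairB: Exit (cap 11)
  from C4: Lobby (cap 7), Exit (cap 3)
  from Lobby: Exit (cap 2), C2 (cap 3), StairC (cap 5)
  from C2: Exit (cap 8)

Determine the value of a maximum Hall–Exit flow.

29

Augment Hall→Exit: bottleneck 8, flow now 8.
Augment Hall→C1→Exit: bottleneck 2, flow now 10.
Augment Hall→StairB→Exit: bottleneck 11, flow now 21.
Augment Hall→Lobby→Exit: bottleneck 2, flow now 23.
Augment Hall→C1→C4→Exit: bottleneck 3, flow now 26.
Augment Hall→Lobby→C2→Exit: bottleneck 3, flow now 29.
No augmenting path remains; maximum flow = 29.
In the residual graph, reachable from Hall: {Hall, C1, StairB, Lobby, StairC}.
Min-cut edges: Hall→Exit (8), C1→C4 (3), C1→Exit (2), StairB→Exit (11), Lobby→C2 (3), Lobby→Exit (2); capacity 8 + 3 + 2 + 11 + 3 + 2 = 29.
This cut is saturated, so no flow can exceed 29.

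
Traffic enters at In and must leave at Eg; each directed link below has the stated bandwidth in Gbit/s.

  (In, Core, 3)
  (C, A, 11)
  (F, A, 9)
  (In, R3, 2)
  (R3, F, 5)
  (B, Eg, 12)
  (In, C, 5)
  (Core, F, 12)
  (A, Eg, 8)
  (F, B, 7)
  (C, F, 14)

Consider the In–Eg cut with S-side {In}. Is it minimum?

Given cut capacity: 5 + 3 + 2 = 10.
Augment In→C→A→Eg: bottleneck 5, flow now 5.
Augment In→Core→F→B→Eg: bottleneck 3, flow now 8.
Augment In→R3→F→B→Eg: bottleneck 2, flow now 10.
No augmenting path remains; maximum flow = 10.
Cut capacity 10 equals the max flow, so it is a minimum cut.

Yes — it is a minimum cut (capacity 10).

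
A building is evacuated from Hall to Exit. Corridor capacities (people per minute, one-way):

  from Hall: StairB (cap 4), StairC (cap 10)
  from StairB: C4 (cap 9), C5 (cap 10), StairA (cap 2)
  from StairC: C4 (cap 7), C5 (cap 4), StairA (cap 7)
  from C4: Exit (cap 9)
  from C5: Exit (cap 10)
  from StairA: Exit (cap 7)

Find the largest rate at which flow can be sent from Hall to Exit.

Augment Hall→StairB→C4→Exit: bottleneck 4, flow now 4.
Augment Hall→StairC→C4→Exit: bottleneck 5, flow now 9.
Augment Hall→StairC→C5→Exit: bottleneck 4, flow now 13.
Augment Hall→StairC→StairA→Exit: bottleneck 1, flow now 14.
No augmenting path remains; maximum flow = 14.
In the residual graph, reachable from Hall: {Hall}.
Min-cut edges: Hall→StairB (4), Hall→StairC (10); capacity 4 + 10 = 14.
This cut is saturated, so no flow can exceed 14.

14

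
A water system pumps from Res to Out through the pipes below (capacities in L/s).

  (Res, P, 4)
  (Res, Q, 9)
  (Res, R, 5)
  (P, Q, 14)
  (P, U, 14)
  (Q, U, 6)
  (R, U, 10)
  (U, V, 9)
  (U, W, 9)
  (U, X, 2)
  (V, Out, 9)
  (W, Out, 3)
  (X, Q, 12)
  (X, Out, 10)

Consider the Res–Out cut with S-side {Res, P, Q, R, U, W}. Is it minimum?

Given cut capacity: 9 + 2 + 3 = 14.
Augment Res→P→U→V→Out: bottleneck 4, flow now 4.
Augment Res→Q→U→V→Out: bottleneck 5, flow now 9.
Augment Res→Q→U→W→Out: bottleneck 1, flow now 10.
Augment Res→R→U→W→Out: bottleneck 2, flow now 12.
Augment Res→R→U→X→Out: bottleneck 2, flow now 14.
No augmenting path remains; maximum flow = 14.
Cut capacity 14 equals the max flow, so it is a minimum cut.

Yes — it is a minimum cut (capacity 14).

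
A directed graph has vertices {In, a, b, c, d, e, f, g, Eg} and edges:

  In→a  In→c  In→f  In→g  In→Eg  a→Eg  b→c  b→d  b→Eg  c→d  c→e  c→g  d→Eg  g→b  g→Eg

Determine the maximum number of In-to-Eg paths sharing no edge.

4

Assign every edge capacity 1; by Menger, the answer equals the max flow.
Path In→Eg (+1); total 1.
Path In→a→Eg (+1); total 2.
Path In→g→Eg (+1); total 3.
Path In→c→d→Eg (+1); total 4.
No residual In→Eg path; max flow = 4.
Certifying cut of size 4: {In→Eg, In→a, In→c, In→g}.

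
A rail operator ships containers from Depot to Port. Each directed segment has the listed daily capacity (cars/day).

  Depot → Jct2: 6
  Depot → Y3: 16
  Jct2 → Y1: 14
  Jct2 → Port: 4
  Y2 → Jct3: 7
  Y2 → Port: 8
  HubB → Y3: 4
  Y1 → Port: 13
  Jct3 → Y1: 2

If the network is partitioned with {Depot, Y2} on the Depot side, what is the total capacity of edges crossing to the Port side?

37

Edges leaving {Depot, Y2}: Depot→Jct2 (6), Depot→Y3 (16), Y2→Jct3 (7), Y2→Port (8).
Cut capacity = 6 + 16 + 7 + 8 = 37.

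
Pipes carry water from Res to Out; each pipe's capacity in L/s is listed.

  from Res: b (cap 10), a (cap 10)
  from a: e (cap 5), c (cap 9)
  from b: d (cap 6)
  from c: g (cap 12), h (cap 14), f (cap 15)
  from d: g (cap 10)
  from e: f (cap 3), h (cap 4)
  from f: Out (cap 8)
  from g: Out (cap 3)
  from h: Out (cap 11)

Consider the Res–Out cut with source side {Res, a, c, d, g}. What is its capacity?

Edges leaving {Res, a, c, d, g}: Res→b (10), a→e (5), c→f (15), c→h (14), g→Out (3).
Cut capacity = 10 + 5 + 15 + 14 + 3 = 47.

47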